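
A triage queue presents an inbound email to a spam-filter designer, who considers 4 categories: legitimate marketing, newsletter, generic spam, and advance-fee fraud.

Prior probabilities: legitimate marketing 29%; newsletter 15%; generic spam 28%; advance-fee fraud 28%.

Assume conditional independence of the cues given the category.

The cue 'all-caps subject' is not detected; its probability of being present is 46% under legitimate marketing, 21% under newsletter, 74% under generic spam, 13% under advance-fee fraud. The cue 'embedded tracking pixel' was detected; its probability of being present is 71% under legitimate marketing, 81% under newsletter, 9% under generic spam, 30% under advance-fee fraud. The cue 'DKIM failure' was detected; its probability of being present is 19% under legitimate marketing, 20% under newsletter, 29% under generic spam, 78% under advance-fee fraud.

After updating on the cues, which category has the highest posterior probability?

Multiply each prior by the joint likelihood of the cue pattern (using 1 − P(present | H) for each absent cue):
  legitimate marketing: 0.29 × (1 − 0.46) × 0.71 × 0.19 = 0.021125
  newsletter: 0.15 × (1 − 0.21) × 0.81 × 0.20 = 0.019197
  generic spam: 0.28 × (1 − 0.74) × 0.09 × 0.29 = 0.0019001
  advance-fee fraud: 0.28 × (1 − 0.13) × 0.30 × 0.78 = 0.057002
The unnormalized weights sum to 0.099225.
P(legitimate marketing | evidence) ≈ 0.021125 / 0.099225 ≈ 0.213
P(newsletter | evidence) ≈ 0.019197 / 0.099225 ≈ 0.193
P(generic spam | evidence) ≈ 0.0019001 / 0.099225 ≈ 0.019
P(advance-fee fraud | evidence) ≈ 0.057002 / 0.099225 ≈ 0.574
The largest is 0.574, so advance-fee fraud is most probable.

advance-fee fraud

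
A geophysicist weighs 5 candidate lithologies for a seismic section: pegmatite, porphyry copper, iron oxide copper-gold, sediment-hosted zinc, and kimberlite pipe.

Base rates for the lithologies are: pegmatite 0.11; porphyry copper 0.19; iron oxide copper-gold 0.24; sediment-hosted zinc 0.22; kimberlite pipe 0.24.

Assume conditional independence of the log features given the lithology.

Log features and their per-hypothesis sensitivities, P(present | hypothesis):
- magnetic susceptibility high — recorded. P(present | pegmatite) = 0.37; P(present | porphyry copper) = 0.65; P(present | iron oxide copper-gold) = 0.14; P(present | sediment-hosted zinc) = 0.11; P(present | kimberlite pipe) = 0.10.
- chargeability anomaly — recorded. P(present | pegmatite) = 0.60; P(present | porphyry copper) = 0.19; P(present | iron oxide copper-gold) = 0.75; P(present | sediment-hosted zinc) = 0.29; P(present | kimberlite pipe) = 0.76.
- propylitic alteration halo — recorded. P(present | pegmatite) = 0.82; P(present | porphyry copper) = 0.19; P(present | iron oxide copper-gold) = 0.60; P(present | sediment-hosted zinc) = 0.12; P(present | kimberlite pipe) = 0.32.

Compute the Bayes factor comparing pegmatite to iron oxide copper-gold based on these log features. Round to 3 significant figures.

2.89

Take the product of per-log feature likelihoods under each hypothesis, then divide.
  pegmatite: 0.37 × 0.60 × 0.82 = 0.18204
  iron oxide copper-gold: 0.14 × 0.75 × 0.60 = 0.063
Bayes factor = 0.18204 / 0.063 ≈ 2.89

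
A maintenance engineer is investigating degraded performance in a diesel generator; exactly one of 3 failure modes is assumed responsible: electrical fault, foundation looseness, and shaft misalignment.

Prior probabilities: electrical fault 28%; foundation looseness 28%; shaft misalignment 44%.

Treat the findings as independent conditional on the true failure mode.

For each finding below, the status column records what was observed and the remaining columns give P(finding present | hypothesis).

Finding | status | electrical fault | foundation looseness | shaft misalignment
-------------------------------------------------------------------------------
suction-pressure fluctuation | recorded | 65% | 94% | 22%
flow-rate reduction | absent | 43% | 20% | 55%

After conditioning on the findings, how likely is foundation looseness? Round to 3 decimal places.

Multiply each prior by the joint likelihood of the evidence pattern (using 1 − P(present | H) for each absent finding):
  electrical fault: 0.28 × 0.65 × (1 − 0.43) = 0.10374
  foundation looseness: 0.28 × 0.94 × (1 − 0.20) = 0.21056
  shaft misalignment: 0.44 × 0.22 × (1 − 0.55) = 0.04356
Normalizing constant Z = 0.10374 + 0.21056 + 0.04356 = 0.35786.
P(foundation looseness | evidence) = 0.21056 / 0.35786 ≈ 0.588.

0.588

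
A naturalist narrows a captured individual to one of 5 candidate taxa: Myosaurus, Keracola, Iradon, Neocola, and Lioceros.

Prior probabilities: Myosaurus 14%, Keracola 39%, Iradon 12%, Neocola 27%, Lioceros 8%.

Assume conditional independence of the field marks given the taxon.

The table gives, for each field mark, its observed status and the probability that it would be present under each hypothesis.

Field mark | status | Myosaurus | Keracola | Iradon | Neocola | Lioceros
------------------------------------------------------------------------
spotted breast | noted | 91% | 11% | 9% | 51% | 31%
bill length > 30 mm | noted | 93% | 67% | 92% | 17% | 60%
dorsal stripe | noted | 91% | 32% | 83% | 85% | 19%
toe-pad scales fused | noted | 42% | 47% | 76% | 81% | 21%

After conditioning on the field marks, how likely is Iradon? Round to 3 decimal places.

0.086

For each hypothesis, the unnormalized posterior weight is prior × product of the field mark likelihoods:
  Myosaurus: 0.14 × 0.91 × 0.93 × 0.91 × 0.42 = 0.045284
  Keracola: 0.39 × 0.11 × 0.67 × 0.32 × 0.47 = 0.0043229
  Iradon: 0.12 × 0.09 × 0.92 × 0.83 × 0.76 = 0.0062676
  Neocola: 0.27 × 0.51 × 0.17 × 0.85 × 0.81 = 0.016117
  Lioceros: 0.08 × 0.31 × 0.60 × 0.19 × 0.21 = 0.00059371
The unnormalized weights sum to 0.072585.
P(Iradon | evidence) = 0.0062676 / 0.072585 ≈ 0.086.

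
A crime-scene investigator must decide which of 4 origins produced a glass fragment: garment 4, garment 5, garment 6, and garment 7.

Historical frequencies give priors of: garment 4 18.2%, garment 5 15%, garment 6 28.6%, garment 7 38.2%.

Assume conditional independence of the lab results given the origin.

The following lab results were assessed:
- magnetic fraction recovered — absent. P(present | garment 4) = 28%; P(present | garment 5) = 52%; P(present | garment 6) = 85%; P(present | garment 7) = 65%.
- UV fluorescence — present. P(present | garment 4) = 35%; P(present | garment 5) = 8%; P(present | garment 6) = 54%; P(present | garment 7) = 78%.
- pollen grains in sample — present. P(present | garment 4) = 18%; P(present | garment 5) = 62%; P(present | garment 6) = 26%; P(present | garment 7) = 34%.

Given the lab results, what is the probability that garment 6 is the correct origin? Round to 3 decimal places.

0.113

For each hypothesis, the unnormalized posterior weight is prior × product of the lab result likelihoods (using 1 − P(present | H) for each absent lab result):
  garment 4: 0.182 × (1 − 0.28) × 0.35 × 0.18 = 0.0082555
  garment 5: 0.150 × (1 − 0.52) × 0.08 × 0.62 = 0.0035712
  garment 6: 0.286 × (1 − 0.85) × 0.54 × 0.26 = 0.0060232
  garment 7: 0.382 × (1 − 0.65) × 0.78 × 0.34 = 0.035457
Marginal likelihood of the evidence = 0.053307.
P(garment 6 | evidence) = 0.0060232 / 0.053307 ≈ 0.113.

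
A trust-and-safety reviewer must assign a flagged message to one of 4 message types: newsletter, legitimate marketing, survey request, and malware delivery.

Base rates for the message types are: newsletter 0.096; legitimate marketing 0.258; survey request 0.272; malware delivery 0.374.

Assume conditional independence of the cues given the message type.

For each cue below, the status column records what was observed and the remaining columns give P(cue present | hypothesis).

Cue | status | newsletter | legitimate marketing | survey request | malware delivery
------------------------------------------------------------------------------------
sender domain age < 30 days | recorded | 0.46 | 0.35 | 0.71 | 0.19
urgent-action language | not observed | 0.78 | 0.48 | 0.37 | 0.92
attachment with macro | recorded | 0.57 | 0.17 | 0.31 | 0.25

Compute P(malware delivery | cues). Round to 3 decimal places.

By Bayes' rule with conditional independence, the unnormalized weight for each hypothesis is prior × ∏ likelihoods (using 1 − P(present | H) for each absent cue):
  newsletter: 0.096 × 0.46 × (1 − 0.78) × 0.57 = 0.0055377
  legitimate marketing: 0.258 × 0.35 × (1 − 0.48) × 0.17 = 0.0079825
  survey request: 0.272 × 0.71 × (1 − 0.37) × 0.31 = 0.037716
  malware delivery: 0.374 × 0.19 × (1 − 0.92) × 0.25 = 0.0014212
Marginal likelihood of the evidence = 0.052658.
P(malware delivery | evidence) = 0.0014212 / 0.052658 ≈ 0.027.

0.027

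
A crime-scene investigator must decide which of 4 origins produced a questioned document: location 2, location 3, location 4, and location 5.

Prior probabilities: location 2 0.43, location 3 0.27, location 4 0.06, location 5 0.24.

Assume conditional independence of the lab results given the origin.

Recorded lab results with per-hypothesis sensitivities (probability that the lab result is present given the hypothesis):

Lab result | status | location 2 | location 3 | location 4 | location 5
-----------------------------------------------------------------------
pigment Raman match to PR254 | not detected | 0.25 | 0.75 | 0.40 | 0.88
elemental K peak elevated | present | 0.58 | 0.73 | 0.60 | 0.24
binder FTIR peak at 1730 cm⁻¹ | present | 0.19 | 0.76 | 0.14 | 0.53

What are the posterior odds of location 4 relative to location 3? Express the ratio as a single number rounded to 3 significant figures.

The normalizing constant cancels in an odds ratio, so compute prior × likelihood for the two hypotheses only (using 1 − P(present | H) for each absent lab result):
  location 4: 0.06 × (1 − 0.40) × 0.60 × 0.14 = 0.003024
  location 3: 0.27 × (1 − 0.75) × 0.73 × 0.76 = 0.037449
Odds(location 4 : location 3) = 0.003024 / 0.037449 ≈ 0.0807.

0.0807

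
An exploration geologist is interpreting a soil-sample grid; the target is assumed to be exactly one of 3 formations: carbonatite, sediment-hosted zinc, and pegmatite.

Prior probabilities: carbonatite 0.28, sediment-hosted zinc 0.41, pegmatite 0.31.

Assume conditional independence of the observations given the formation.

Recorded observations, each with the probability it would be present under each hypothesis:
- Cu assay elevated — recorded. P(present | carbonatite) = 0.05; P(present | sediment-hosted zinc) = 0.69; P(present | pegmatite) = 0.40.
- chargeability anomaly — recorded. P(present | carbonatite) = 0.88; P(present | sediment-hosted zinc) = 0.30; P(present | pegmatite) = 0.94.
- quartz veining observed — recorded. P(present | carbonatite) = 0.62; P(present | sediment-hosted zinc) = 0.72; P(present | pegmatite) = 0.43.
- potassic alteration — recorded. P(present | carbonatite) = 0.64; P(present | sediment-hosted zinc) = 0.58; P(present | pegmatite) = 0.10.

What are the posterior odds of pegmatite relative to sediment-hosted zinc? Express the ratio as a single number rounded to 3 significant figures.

Unnormalized posterior weight (prior times the observation likelihoods) for each of the two hypotheses:
  pegmatite: 0.31 × 0.40 × 0.94 × 0.43 × 0.10 = 0.0050121
  sediment-hosted zinc: 0.41 × 0.69 × 0.30 × 0.72 × 0.58 = 0.035442
Odds(pegmatite : sediment-hosted zinc) = 0.0050121 / 0.035442 ≈ 0.141.

0.141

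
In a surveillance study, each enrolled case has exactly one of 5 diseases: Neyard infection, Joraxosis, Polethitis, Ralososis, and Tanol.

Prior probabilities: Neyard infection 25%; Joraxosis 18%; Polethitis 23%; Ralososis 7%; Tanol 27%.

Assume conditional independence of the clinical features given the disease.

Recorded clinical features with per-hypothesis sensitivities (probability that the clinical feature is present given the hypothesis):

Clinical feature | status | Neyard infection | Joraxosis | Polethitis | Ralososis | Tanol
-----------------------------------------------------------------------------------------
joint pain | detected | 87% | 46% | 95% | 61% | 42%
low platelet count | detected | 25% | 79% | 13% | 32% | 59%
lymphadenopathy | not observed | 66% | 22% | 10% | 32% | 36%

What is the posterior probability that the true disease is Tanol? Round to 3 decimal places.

By Bayes' rule with conditional independence, the unnormalized weight for each hypothesis is prior × ∏ likelihoods (using 1 − P(present | H) for each absent clinical feature):
  Neyard infection: 0.25 × 0.87 × 0.25 × (1 − 0.66) = 0.018487
  Joraxosis: 0.18 × 0.46 × 0.79 × (1 − 0.22) = 0.051021
  Polethitis: 0.23 × 0.95 × 0.13 × (1 − 0.10) = 0.025565
  Ralososis: 0.07 × 0.61 × 0.32 × (1 − 0.32) = 0.0092915
  Tanol: 0.27 × 0.42 × 0.59 × (1 − 0.36) = 0.04282
Normalizing constant Z = 0.018487 + 0.051021 + 0.025565 + 0.0092915 + 0.04282 = 0.14718.
P(Tanol | evidence) = 0.04282 / 0.14718 ≈ 0.291.

0.291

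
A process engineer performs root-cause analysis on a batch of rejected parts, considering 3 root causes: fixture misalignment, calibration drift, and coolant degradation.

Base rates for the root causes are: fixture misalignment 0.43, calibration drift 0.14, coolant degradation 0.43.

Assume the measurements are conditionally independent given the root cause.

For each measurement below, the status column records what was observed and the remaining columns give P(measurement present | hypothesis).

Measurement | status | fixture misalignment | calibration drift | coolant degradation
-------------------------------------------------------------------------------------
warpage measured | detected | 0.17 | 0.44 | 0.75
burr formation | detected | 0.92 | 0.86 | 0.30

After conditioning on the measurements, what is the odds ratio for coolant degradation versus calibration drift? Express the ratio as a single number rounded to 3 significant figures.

The normalizing constant cancels in an odds ratio, so compute prior × likelihood for the two hypotheses only:
  coolant degradation: 0.43 × 0.75 × 0.30 = 0.09675
  calibration drift: 0.14 × 0.44 × 0.86 = 0.052976
Posterior odds = 0.09675 / 0.052976 ≈ 1.83.

1.83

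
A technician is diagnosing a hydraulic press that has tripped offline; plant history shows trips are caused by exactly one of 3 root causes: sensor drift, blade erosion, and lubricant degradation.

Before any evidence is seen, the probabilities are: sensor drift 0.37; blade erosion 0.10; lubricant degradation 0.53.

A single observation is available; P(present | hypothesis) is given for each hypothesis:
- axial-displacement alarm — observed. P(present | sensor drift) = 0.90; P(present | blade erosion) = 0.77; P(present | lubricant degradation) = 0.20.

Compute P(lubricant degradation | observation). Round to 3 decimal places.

Multiply each prior by the likelihood of the observation:
  sensor drift: 0.37 × 0.90 = 0.333
  blade erosion: 0.10 × 0.77 = 0.077
  lubricant degradation: 0.53 × 0.20 = 0.106
The unnormalized weights sum to 0.516.
P(lubricant degradation | evidence) = 0.106 / 0.516 ≈ 0.205.

0.205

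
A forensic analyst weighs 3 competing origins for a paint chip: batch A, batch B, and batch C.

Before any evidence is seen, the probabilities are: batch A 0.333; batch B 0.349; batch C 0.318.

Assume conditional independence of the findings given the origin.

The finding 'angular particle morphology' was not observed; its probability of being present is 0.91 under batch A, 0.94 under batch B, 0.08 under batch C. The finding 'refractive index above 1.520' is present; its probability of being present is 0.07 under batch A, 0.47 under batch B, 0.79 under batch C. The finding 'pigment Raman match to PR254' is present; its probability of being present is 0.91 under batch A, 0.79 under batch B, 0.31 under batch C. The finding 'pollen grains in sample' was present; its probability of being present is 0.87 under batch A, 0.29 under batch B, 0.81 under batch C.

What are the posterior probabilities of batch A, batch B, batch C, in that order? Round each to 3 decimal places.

Multiply each prior by the joint likelihood of the evidence pattern (using 1 − P(present | H) for each absent finding):
  batch A: 0.333 × (1 − 0.91) × 0.07 × 0.91 × 0.87 = 0.0016609
  batch B: 0.349 × (1 − 0.94) × 0.47 × 0.79 × 0.29 = 0.0022548
  batch C: 0.318 × (1 − 0.08) × 0.79 × 0.31 × 0.81 = 0.058035
Marginal likelihood of the evidence = 0.06195.
P(batch A | evidence) = 0.0016609 / 0.06195 ≈ 0.027
P(batch B | evidence) = 0.0022548 / 0.06195 ≈ 0.036
P(batch C | evidence) = 0.058035 / 0.06195 ≈ 0.937

0.027, 0.036, 0.937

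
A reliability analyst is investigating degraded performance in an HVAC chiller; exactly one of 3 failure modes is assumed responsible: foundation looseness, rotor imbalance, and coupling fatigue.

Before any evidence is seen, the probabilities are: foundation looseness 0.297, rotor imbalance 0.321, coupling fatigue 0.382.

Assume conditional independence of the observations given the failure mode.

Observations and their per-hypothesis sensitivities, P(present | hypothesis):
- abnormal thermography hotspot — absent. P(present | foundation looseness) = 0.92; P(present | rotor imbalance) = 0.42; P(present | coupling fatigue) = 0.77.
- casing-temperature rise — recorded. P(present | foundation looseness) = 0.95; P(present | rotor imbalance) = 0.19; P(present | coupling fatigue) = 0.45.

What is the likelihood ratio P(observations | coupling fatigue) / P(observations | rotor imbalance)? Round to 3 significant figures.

0.939

Joint likelihood of the evidence pattern under each hypothesis (using 1 − P(present | H) for each absent observation):
  coupling fatigue: (1 − 0.77) × 0.45 = 0.1035
  rotor imbalance: (1 − 0.42) × 0.19 = 0.1102
Bayes factor = 0.1035 / 0.1102 ≈ 0.939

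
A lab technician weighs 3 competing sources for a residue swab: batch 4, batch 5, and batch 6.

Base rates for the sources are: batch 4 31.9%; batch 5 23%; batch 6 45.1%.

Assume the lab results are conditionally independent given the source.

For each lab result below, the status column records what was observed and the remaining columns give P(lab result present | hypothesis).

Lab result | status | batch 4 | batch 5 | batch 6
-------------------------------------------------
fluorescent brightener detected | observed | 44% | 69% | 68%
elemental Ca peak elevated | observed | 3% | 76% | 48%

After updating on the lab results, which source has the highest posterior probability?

batch 6

Multiply each prior by the joint likelihood of the lab result pattern:
  batch 4: 0.319 × 0.44 × 0.03 = 0.0042108
  batch 5: 0.230 × 0.69 × 0.76 = 0.12061
  batch 6: 0.451 × 0.68 × 0.48 = 0.14721
The unnormalized weights sum to 0.27203.
P(batch 4 | evidence) ≈ 0.0042108 / 0.27203 ≈ 0.015
P(batch 5 | evidence) ≈ 0.12061 / 0.27203 ≈ 0.443
P(batch 6 | evidence) ≈ 0.14721 / 0.27203 ≈ 0.541
The largest is 0.541, so batch 6 is most probable.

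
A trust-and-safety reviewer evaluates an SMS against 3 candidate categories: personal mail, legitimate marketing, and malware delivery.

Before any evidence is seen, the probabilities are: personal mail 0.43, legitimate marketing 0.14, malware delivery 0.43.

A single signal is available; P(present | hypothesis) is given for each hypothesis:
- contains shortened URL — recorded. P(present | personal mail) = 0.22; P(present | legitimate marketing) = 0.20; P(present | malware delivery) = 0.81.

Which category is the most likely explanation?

Multiply each prior by the likelihood of the signal:
  personal mail: 0.43 × 0.22 = 0.0946
  legitimate marketing: 0.14 × 0.20 = 0.028
  malware delivery: 0.43 × 0.81 = 0.3483
Marginal likelihood of the evidence = 0.4709.
P(personal mail | evidence) ≈ 0.0946 / 0.4709 ≈ 0.201
P(legitimate marketing | evidence) ≈ 0.028 / 0.4709 ≈ 0.059
P(malware delivery | evidence) ≈ 0.3483 / 0.4709 ≈ 0.740
The largest is 0.740, so malware delivery is most probable.

malware delivery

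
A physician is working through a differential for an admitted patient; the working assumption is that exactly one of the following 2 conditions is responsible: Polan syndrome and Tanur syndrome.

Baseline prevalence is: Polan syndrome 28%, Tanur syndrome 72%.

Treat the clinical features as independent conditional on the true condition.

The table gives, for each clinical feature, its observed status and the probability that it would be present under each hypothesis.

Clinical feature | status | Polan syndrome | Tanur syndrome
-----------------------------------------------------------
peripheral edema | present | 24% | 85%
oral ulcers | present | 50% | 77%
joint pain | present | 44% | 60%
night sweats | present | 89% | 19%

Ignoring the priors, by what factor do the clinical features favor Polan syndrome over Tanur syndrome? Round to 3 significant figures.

0.630

Joint likelihood of the clinical feature pattern under each hypothesis:
  Polan syndrome: 0.24 × 0.50 × 0.44 × 0.89 = 0.046992
  Tanur syndrome: 0.85 × 0.77 × 0.60 × 0.19 = 0.074613
Bayes factor = 0.046992 / 0.074613 ≈ 0.630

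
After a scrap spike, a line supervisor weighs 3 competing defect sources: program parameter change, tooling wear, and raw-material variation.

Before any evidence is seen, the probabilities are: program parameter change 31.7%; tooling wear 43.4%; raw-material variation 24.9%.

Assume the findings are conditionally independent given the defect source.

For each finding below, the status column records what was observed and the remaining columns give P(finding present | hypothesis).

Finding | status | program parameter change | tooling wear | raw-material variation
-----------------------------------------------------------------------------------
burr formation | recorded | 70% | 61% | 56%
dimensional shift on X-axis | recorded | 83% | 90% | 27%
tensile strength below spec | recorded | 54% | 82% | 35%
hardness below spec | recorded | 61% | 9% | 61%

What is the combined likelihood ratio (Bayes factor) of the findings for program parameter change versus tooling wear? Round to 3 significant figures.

4.72

Take the product of per-finding likelihoods under each hypothesis, then divide.
  program parameter change: 0.70 × 0.83 × 0.54 × 0.61 = 0.19138
  tooling wear: 0.61 × 0.90 × 0.82 × 0.09 = 0.040516
Bayes factor = 0.19138 / 0.040516 ≈ 4.72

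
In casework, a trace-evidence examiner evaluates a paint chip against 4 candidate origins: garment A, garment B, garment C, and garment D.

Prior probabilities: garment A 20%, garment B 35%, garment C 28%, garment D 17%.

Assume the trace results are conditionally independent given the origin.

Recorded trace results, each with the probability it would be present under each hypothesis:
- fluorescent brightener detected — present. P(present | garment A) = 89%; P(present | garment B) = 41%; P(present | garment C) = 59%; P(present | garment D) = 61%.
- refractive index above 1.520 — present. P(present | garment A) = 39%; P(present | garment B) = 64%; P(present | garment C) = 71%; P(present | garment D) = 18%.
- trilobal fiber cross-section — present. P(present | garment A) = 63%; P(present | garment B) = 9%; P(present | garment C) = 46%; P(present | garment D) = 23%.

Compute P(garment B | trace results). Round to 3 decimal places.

0.075

Multiply each prior by the joint likelihood of the trace result pattern:
  garment A: 0.20 × 0.89 × 0.39 × 0.63 = 0.043735
  garment B: 0.35 × 0.41 × 0.64 × 0.09 = 0.0082656
  garment C: 0.28 × 0.59 × 0.71 × 0.46 = 0.053954
  garment D: 0.17 × 0.61 × 0.18 × 0.23 = 0.0042932
Marginal likelihood of the evidence = 0.11025.
P(garment B | evidence) = 0.0082656 / 0.11025 ≈ 0.075.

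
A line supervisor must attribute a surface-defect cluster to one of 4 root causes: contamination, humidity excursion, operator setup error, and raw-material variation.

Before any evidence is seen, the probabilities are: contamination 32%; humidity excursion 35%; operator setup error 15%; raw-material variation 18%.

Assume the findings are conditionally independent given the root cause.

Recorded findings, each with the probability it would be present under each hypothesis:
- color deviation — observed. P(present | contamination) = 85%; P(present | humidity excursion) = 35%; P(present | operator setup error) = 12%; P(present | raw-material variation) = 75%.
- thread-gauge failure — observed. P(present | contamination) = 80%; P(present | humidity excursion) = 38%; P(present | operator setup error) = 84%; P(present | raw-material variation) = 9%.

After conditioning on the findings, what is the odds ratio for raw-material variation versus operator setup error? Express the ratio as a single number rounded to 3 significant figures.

0.804

Posterior odds equal prior odds times the likelihood ratio; only the two competing hypotheses matter.
  raw-material variation: 0.18 × 0.75 × 0.09 = 0.01215
  operator setup error: 0.15 × 0.12 × 0.84 = 0.01512
Odds(raw-material variation : operator setup error) = 0.01215 / 0.01512 ≈ 0.804.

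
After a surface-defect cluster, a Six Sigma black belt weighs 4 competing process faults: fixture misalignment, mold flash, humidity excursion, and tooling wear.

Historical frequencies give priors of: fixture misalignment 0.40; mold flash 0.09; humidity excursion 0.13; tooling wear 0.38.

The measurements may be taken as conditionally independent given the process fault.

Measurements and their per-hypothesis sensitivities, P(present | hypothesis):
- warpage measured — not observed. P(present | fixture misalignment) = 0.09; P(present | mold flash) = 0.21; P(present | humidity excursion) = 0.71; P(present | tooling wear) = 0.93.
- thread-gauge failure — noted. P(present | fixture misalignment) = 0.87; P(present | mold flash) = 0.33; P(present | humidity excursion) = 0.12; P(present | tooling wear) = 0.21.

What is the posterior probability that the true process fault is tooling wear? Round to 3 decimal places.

Multiply each prior by the joint likelihood of the measurement pattern (using 1 − P(present | H) for each absent measurement):
  fixture misalignment: 0.40 × (1 − 0.09) × 0.87 = 0.31668
  mold flash: 0.09 × (1 − 0.21) × 0.33 = 0.023463
  humidity excursion: 0.13 × (1 − 0.71) × 0.12 = 0.004524
  tooling wear: 0.38 × (1 − 0.93) × 0.21 = 0.005586
Normalizing constant Z = 0.31668 + 0.023463 + 0.004524 + 0.005586 = 0.35025.
P(tooling wear | evidence) = 0.005586 / 0.35025 ≈ 0.016.

0.016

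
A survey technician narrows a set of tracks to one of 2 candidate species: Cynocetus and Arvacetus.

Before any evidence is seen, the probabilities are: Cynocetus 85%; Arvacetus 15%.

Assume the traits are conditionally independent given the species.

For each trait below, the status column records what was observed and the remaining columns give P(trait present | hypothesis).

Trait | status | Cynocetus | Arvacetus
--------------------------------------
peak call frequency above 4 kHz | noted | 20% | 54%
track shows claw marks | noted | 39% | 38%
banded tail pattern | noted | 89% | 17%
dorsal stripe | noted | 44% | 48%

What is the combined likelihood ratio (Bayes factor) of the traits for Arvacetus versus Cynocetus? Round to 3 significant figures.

0.548

Take the product of per-trait likelihoods under each hypothesis, then divide.
  Arvacetus: 0.54 × 0.38 × 0.17 × 0.48 = 0.016744
  Cynocetus: 0.20 × 0.39 × 0.89 × 0.44 = 0.030545
Bayes factor = 0.016744 / 0.030545 ≈ 0.548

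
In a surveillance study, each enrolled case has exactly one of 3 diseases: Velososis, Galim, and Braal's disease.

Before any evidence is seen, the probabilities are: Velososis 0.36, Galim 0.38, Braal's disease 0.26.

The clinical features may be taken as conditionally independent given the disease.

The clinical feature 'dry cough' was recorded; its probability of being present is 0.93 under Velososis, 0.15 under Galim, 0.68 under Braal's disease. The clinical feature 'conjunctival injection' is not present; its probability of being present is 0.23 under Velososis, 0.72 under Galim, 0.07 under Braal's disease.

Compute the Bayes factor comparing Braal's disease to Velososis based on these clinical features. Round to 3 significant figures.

The Bayes factor is the ratio of the joint likelihoods of the clinical feature pattern under the two hypotheses (using 1 − P(present | H) for each absent clinical feature).
  Braal's disease: 0.68 × (1 − 0.07) = 0.6324
  Velososis: 0.93 × (1 − 0.23) = 0.7161
Bayes factor = 0.6324 / 0.7161 ≈ 0.883

0.883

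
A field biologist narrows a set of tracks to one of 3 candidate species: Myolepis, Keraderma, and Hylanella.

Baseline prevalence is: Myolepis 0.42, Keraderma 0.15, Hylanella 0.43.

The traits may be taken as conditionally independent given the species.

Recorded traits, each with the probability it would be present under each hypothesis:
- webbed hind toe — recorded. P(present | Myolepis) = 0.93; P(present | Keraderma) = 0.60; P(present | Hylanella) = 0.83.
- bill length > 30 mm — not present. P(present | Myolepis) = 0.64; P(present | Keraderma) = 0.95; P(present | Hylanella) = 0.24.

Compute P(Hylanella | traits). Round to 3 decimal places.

By Bayes' rule with conditional independence, the unnormalized weight for each hypothesis is prior × ∏ likelihoods (using 1 − P(present | H) for each absent trait):
  Myolepis: 0.42 × 0.93 × (1 − 0.64) = 0.14062
  Keraderma: 0.15 × 0.60 × (1 − 0.95) = 0.0045
  Hylanella: 0.43 × 0.83 × (1 − 0.24) = 0.27124
Marginal likelihood of the evidence = 0.41636.
P(Hylanella | evidence) = 0.27124 / 0.41636 ≈ 0.651.

0.651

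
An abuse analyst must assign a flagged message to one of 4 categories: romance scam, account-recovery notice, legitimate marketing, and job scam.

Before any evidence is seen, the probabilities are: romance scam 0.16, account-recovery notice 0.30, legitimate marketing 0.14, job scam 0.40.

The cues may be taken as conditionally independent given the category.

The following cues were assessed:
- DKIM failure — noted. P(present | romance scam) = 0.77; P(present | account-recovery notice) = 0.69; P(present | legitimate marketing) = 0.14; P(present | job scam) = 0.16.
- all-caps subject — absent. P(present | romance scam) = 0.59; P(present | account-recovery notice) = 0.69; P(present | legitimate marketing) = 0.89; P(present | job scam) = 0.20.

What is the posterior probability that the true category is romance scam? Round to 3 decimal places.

For each hypothesis, the unnormalized posterior weight is prior × product of the cue likelihoods (using 1 − P(present | H) for each absent cue):
  romance scam: 0.16 × 0.77 × (1 − 0.59) = 0.050512
  account-recovery notice: 0.30 × 0.69 × (1 − 0.69) = 0.06417
  legitimate marketing: 0.14 × 0.14 × (1 − 0.89) = 0.002156
  job scam: 0.40 × 0.16 × (1 − 0.20) = 0.0512
Marginal likelihood of the evidence = 0.16804.
P(romance scam | evidence) = 0.050512 / 0.16804 ≈ 0.301.

0.301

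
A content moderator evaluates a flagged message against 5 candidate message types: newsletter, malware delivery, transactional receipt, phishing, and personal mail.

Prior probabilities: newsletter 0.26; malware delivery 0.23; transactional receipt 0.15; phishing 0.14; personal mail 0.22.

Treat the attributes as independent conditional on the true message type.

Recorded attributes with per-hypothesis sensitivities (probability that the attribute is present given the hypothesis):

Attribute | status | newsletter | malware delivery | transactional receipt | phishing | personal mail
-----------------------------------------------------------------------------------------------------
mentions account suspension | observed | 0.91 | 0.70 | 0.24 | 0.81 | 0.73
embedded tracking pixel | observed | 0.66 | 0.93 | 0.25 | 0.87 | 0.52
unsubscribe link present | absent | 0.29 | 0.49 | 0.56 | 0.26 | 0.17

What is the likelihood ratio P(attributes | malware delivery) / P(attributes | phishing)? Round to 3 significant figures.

0.637

Take the product of per-attribute likelihoods under each hypothesis (using 1 − P(present | H) for each absent attribute), then divide.
  malware delivery: 0.70 × 0.93 × (1 − 0.49) = 0.33201
  phishing: 0.81 × 0.87 × (1 − 0.26) = 0.52148
Bayes factor = 0.33201 / 0.52148 ≈ 0.637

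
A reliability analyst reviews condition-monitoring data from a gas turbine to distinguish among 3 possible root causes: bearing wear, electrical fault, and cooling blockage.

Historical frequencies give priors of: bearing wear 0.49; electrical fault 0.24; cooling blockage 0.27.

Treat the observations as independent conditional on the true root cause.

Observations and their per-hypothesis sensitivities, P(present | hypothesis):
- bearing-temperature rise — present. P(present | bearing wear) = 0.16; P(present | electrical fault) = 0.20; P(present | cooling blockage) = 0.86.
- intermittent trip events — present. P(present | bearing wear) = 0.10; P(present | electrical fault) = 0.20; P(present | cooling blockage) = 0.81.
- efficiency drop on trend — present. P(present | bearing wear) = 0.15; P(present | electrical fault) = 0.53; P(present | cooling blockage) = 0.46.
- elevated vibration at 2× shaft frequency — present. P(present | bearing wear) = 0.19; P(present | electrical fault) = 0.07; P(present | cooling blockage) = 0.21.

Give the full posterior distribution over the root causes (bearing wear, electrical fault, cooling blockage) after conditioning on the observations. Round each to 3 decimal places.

For each hypothesis, the unnormalized posterior weight is prior × product of the observation likelihoods:
  bearing wear: 0.49 × 0.16 × 0.10 × 0.15 × 0.19 = 0.00022344
  electrical fault: 0.24 × 0.20 × 0.20 × 0.53 × 0.07 = 0.00035616
  cooling blockage: 0.27 × 0.86 × 0.81 × 0.46 × 0.21 = 0.018169
The unnormalized weights sum to 0.018748.
P(bearing wear | evidence) = 0.00022344 / 0.018748 ≈ 0.012
P(electrical fault | evidence) = 0.00035616 / 0.018748 ≈ 0.019
P(cooling blockage | evidence) = 0.018169 / 0.018748 ≈ 0.969

0.012, 0.019, 0.969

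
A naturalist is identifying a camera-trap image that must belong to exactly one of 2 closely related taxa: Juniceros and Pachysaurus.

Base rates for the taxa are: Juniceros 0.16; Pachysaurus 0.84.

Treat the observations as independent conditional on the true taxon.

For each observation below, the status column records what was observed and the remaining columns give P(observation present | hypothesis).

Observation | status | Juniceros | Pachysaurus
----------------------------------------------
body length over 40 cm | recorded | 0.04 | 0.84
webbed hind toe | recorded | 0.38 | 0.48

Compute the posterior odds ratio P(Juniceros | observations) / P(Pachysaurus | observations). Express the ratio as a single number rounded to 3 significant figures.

The normalizing constant cancels in an odds ratio, so compute prior × likelihood for the two hypotheses only:
  Juniceros: 0.16 × 0.04 × 0.38 = 0.002432
  Pachysaurus: 0.84 × 0.84 × 0.48 = 0.33869
Posterior odds = 0.002432 / 0.33869 ≈ 0.00718.

0.00718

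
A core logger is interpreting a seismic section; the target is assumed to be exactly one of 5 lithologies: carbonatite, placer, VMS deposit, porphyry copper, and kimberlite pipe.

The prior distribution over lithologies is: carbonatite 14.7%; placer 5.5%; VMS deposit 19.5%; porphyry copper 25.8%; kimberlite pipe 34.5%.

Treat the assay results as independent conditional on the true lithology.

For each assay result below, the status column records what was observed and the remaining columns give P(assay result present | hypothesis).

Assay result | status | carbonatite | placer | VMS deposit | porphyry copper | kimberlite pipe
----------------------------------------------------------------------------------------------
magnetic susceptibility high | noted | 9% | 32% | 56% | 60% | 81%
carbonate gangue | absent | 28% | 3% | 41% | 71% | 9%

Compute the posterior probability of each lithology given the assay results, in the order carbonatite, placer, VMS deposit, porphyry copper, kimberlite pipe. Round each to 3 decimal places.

0.024, 0.044, 0.165, 0.115, 0.652

For each hypothesis, the unnormalized posterior weight is prior × product of the assay result likelihoods (using 1 − P(present | H) for each absent assay result):
  carbonatite: 0.147 × 0.09 × (1 − 0.28) = 0.0095256
  placer: 0.055 × 0.32 × (1 − 0.03) = 0.017072
  VMS deposit: 0.195 × 0.56 × (1 − 0.41) = 0.064428
  porphyry copper: 0.258 × 0.60 × (1 − 0.71) = 0.044892
  kimberlite pipe: 0.345 × 0.81 × (1 − 0.09) = 0.2543
The unnormalized weights sum to 0.39022.
P(carbonatite | evidence) = 0.0095256 / 0.39022 ≈ 0.024
P(placer | evidence) = 0.017072 / 0.39022 ≈ 0.044
P(VMS deposit | evidence) = 0.064428 / 0.39022 ≈ 0.165
P(porphyry copper | evidence) = 0.044892 / 0.39022 ≈ 0.115
P(kimberlite pipe | evidence) = 0.2543 / 0.39022 ≈ 0.652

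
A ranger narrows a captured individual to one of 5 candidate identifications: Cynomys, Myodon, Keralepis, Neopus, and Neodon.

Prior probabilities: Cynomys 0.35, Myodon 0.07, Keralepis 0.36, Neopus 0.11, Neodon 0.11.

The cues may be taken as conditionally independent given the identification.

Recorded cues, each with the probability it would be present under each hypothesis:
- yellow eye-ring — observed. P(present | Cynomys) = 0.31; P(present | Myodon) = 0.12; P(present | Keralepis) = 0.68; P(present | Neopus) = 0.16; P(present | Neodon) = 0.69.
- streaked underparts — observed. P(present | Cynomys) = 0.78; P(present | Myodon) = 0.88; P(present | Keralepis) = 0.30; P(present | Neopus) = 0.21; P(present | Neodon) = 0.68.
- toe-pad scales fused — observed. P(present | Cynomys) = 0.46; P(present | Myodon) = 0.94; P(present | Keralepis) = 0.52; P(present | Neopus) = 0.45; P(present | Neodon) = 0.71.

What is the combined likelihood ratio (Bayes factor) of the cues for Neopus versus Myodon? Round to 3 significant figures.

0.152

Joint likelihood of the cue pattern under each hypothesis:
  Neopus: 0.16 × 0.21 × 0.45 = 0.01512
  Myodon: 0.12 × 0.88 × 0.94 = 0.099264
Bayes factor = 0.01512 / 0.099264 ≈ 0.152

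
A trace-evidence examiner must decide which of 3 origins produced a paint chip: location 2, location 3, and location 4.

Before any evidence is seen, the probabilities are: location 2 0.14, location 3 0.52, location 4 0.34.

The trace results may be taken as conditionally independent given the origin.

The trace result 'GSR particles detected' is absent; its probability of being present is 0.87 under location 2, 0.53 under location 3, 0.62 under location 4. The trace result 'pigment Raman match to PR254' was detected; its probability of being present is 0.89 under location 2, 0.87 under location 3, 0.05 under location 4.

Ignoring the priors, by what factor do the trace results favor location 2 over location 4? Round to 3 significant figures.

6.09

Joint likelihood of the trace result pattern under each hypothesis (using 1 − P(present | H) for each absent trace result):
  location 2: (1 − 0.87) × 0.89 = 0.1157
  location 4: (1 − 0.62) × 0.05 = 0.019
Bayes factor = 0.1157 / 0.019 ≈ 6.09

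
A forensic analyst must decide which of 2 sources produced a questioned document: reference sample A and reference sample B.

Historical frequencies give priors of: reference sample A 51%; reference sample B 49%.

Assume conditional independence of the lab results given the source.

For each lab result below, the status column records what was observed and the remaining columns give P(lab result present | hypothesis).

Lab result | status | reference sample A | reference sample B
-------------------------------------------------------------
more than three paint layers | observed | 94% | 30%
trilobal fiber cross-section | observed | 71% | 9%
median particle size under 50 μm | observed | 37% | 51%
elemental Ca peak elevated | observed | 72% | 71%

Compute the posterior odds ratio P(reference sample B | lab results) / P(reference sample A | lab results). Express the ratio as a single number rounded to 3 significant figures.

The normalizing constant cancels in an odds ratio, so compute prior × likelihood for the two hypotheses only:
  reference sample B: 0.49 × 0.30 × 0.09 × 0.51 × 0.71 = 0.0047906
  reference sample A: 0.51 × 0.94 × 0.71 × 0.37 × 0.72 = 0.090676
Posterior odds = 0.0047906 / 0.090676 ≈ 0.0528.

0.0528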